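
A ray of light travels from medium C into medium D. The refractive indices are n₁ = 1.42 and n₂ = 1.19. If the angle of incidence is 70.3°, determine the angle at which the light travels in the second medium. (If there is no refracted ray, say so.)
sin θ₂ = (n₁/n₂)·sin θ₁ = 1.123 > 1, so there is no refracted ray — the light undergoes total internal reflection.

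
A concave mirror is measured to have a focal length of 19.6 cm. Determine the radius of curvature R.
R = 2|f| = 39.2 cm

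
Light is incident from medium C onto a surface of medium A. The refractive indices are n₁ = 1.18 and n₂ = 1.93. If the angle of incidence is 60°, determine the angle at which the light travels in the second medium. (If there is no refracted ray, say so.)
sin θ₂ = (n₁/n₂)·sin θ₁ = 0.5295 → θ₂ = 31.97°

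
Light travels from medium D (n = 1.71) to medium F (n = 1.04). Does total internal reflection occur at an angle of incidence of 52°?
θc = arcsin(n₂/n₁) = 37.46°; 52° > θc, so yes — total internal reflection.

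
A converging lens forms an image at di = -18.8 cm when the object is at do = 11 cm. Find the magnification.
M = −di/do = 1.709 (upright image)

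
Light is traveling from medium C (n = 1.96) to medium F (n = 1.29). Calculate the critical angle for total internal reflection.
θc = arcsin(n₂/n₁) = 41.16°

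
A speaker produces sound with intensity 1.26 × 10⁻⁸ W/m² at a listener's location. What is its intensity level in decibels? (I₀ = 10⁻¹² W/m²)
β = 10·log₁₀(I/I₀) = 41 dB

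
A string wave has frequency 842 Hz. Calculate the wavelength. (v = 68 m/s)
λ = v/f = 0.08076 m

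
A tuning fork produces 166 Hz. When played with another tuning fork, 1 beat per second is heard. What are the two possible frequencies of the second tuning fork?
f₂ = 166 ± 1 Hz → 167 Hz or 165 Hz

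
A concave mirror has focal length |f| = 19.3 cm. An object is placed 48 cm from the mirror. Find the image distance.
f = +19.3 cm (concave); 1/di = 1/f − 1/do → di = 32.28 cm (real image, in front of mirror)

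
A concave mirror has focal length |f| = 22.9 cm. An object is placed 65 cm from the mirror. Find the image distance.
f = +22.9 cm (concave); 1/di = 1/f − 1/do → di = 35.36 cm (real image, in front of mirror)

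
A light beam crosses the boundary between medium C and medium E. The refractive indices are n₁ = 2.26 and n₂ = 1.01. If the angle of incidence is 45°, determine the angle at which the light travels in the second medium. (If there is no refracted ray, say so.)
sin θ₂ = (n₁/n₂)·sin θ₁ = 1.582 > 1, so there is no refracted ray — the light undergoes total internal reflection.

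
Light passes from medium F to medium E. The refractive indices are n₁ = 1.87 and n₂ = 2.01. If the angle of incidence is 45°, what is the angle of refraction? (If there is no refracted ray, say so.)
sin θ₂ = (n₁/n₂)·sin θ₁ = 0.6579 → θ₂ = 41.14°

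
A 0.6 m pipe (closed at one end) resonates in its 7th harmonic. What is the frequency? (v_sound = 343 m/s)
fₙ = nv/(4L) = 1000 Hz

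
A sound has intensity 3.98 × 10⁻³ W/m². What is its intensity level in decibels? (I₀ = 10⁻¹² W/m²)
β = 10·log₁₀(I/I₀) = 96 dB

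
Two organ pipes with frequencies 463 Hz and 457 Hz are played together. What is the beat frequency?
6 Hz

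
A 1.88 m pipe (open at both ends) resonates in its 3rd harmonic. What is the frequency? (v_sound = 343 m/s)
fₙ = nv/(2L) = 273.7 Hz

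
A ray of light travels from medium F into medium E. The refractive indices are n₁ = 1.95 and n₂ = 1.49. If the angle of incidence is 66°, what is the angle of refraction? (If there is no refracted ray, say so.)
sin θ₂ = (n₁/n₂)·sin θ₁ = 1.196 > 1, so there is no refracted ray — the light undergoes total internal reflection.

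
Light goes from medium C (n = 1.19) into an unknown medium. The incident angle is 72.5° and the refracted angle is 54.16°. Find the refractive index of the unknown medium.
n₂ = n₁·sin θ₁ / sin θ₂ = 1.4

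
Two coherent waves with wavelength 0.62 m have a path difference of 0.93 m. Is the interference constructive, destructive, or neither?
destructive — path difference = 1.5λ, an odd multiple of λ/2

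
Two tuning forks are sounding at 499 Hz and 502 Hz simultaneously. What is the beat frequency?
3 Hz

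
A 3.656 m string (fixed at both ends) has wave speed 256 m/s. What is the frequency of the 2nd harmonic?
fₙ = nv/(2L) = 70.02 Hz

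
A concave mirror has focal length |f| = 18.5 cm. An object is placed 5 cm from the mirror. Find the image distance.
f = +18.5 cm (concave); 1/di = 1/f − 1/do → di = -6.852 cm (virtual image, behind mirror)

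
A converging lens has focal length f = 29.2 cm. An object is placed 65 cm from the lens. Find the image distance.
1/di = 1/f − 1/do → di = 53.02 cm (real image)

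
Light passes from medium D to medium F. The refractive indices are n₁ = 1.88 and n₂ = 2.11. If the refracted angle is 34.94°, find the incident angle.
sin θ₁ = (n₂/n₁)·sin θ₂ → θ₁ = 40°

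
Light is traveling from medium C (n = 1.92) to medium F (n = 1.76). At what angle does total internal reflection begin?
θc = arcsin(n₂/n₁) = 66.44°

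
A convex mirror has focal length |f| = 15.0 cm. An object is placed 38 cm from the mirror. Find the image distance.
f = −15.0 cm (convex); 1/di = 1/f − 1/do → di = -10.75 cm (virtual image, behind mirror)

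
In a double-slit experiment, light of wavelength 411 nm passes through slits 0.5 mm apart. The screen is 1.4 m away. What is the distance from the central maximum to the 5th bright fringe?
y = mλL/d = 5.754 mm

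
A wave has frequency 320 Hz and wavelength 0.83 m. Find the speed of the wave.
v = fλ = 265.6 m/s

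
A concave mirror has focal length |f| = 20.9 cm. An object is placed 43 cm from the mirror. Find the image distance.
f = +20.9 cm (concave); 1/di = 1/f − 1/do → di = 40.67 cm (real image, in front of mirror)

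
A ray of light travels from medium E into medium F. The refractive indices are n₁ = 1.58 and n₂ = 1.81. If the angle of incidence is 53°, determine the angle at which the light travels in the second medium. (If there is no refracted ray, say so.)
sin θ₂ = (n₁/n₂)·sin θ₁ = 0.6972 → θ₂ = 44.2°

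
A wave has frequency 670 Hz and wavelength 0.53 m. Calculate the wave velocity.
v = fλ = 355.1 m/s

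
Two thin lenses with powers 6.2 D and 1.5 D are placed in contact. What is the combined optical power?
P_total = P₁ + P₂ = 7.7 D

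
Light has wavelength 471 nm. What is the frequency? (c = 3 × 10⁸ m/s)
f = c/λ = 6.369 × 10¹⁴ Hz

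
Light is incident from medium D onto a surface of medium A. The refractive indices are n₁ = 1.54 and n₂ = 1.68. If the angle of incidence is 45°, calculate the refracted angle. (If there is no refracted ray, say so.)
sin θ₂ = (n₁/n₂)·sin θ₁ = 0.6482 → θ₂ = 40.4°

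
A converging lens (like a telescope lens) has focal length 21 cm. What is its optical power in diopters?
P = 1/f = 4.762 D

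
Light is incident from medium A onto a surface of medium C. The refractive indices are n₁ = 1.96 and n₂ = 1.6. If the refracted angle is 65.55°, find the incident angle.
sin θ₁ = (n₂/n₁)·sin θ₂ → θ₁ = 48°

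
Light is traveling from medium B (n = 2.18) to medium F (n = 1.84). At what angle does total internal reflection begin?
θc = arcsin(n₂/n₁) = 57.57°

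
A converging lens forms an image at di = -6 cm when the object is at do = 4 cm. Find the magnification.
M = −di/do = 1.5 (upright image)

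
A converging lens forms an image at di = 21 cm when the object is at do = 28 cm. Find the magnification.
M = −di/do = -0.75 (inverted image)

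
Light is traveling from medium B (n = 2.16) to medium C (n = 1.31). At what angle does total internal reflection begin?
θc = arcsin(n₂/n₁) = 37.34°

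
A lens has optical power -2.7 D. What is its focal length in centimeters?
f = 1/P = -37.04 cm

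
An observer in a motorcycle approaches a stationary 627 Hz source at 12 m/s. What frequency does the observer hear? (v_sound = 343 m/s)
f_obs = f·(v + v_o)/v = 648.9 Hz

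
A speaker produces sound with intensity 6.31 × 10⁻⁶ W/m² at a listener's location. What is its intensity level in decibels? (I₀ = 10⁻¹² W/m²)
β = 10·log₁₀(I/I₀) = 68 dB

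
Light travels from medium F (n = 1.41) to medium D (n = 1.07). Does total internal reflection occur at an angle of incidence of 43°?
θc = arcsin(n₂/n₁) = 49.36°; 43° < θc, so no — the ray refracts.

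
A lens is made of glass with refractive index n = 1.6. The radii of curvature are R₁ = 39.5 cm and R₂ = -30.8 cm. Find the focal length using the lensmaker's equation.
1/f = (n − 1)(1/R₁ − 1/R₂) → f = 28.84 cm (converging lens)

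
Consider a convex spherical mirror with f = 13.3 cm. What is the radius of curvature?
R = 2|f| = 26.6 cm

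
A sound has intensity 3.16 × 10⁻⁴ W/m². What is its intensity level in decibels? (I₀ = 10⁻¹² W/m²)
β = 10·log₁₀(I/I₀) = 85 dB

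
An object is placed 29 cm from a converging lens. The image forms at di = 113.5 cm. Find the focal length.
1/f = 1/do + 1/di → f = 23.1 cm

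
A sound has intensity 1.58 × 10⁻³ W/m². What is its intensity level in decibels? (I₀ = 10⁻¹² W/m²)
β = 10·log₁₀(I/I₀) = 91.99 dB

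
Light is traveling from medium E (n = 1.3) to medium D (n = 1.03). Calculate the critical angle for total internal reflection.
θc = arcsin(n₂/n₁) = 52.4°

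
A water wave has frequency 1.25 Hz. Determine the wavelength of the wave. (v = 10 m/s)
λ = v/f = 8 m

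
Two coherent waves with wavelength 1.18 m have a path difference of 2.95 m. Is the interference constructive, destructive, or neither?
destructive — path difference = 2.5λ, an odd multiple of λ/2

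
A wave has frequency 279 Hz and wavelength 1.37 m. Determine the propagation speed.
v = fλ = 382.2 m/s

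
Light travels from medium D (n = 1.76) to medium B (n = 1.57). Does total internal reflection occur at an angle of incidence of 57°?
θc = arcsin(n₂/n₁) = 63.13°; 57° < θc, so no — the ray refracts.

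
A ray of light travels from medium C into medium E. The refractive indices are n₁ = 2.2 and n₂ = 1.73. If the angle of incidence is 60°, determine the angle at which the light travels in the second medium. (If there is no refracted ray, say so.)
sin θ₂ = (n₁/n₂)·sin θ₁ = 1.101 > 1, so there is no refracted ray — the light undergoes total internal reflection.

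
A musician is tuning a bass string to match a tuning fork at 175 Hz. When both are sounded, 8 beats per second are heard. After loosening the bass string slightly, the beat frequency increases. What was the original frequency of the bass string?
167 Hz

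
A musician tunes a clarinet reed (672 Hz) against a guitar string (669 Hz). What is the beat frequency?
3 Hz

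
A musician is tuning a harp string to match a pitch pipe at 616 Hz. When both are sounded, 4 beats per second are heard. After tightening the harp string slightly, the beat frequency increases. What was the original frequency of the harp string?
620 Hz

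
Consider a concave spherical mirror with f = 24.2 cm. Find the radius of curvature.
R = 2|f| = 48.4 cm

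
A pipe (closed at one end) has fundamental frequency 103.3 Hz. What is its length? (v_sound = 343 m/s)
L = v/(4f₁) = 0.8301 m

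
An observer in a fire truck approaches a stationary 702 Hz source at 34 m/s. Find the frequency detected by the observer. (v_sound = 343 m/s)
f_obs = f·(v + v_o)/v = 771.6 Hz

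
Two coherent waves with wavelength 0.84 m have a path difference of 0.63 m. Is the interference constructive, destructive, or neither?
neither (partial) — path difference = 0.75λ, neither a whole number of wavelengths nor an odd multiple of λ/2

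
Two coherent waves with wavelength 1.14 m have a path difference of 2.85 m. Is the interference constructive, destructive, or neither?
destructive — path difference = 2.5λ, an odd multiple of λ/2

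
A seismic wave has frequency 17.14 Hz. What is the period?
T = 1/f = 0.05834 s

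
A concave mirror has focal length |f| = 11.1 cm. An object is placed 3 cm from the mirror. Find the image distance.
f = +11.1 cm (concave); 1/di = 1/f − 1/do → di = -4.111 cm (virtual image, behind mirror)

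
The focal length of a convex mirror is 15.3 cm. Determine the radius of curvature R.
R = 2|f| = 30.6 cm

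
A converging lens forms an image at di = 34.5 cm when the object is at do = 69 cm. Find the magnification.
M = −di/do = -0.5 (inverted image)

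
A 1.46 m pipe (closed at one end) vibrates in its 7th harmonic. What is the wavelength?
λₙ = 4L/n = 0.8343 m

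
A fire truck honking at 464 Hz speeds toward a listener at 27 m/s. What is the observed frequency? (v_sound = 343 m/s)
f_obs = f·v/(v − v_s) = 503.6 Hz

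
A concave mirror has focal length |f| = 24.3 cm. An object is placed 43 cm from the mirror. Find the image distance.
f = +24.3 cm (concave); 1/di = 1/f − 1/do → di = 55.88 cm (real image, in front of mirror)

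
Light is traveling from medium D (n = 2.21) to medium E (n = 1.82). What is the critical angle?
θc = arcsin(n₂/n₁) = 55.44°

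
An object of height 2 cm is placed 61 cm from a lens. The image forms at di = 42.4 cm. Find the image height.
hi = (-di/do) × ho = -1.39 cm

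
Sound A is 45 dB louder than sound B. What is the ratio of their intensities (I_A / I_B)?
I_A/I_B = 10^(Δβ/10) = 31620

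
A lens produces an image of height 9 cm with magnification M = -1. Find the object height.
ho = |hi|/|M| = 9 cm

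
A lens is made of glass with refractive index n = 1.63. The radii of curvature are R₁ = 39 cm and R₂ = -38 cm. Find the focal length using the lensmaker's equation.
1/f = (n − 1)(1/R₁ − 1/R₂) → f = 30.55 cm (converging lens)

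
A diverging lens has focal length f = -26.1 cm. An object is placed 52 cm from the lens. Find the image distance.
1/di = 1/f − 1/do → di = -17.38 cm (virtual image)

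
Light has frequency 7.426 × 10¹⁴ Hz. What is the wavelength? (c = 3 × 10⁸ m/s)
λ = c/f = 404 nm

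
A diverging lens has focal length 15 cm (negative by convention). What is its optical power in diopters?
P = 1/f = -6.667 D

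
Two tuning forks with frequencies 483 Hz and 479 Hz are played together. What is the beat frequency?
4 Hz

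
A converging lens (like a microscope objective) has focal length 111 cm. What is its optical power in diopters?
P = 1/f = 0.9009 D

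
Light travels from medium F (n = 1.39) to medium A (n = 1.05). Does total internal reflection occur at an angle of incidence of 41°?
θc = arcsin(n₂/n₁) = 49.06°; 41° < θc, so no — the ray refracts.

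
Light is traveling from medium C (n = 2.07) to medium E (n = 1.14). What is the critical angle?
θc = arcsin(n₂/n₁) = 33.42°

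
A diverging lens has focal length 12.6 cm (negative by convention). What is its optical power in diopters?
P = 1/f = -7.937 D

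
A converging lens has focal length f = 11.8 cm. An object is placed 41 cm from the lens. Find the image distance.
1/di = 1/f − 1/do → di = 16.57 cm (real image)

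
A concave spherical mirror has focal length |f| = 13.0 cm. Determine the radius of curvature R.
R = 2|f| = 26 cm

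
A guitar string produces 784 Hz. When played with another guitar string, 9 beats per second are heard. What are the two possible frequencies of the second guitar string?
f₂ = 784 ± 9 Hz → 793 Hz or 775 Hz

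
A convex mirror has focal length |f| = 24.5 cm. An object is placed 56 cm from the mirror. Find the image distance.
f = −24.5 cm (convex); 1/di = 1/f − 1/do → di = -17.04 cm (virtual image, behind mirror)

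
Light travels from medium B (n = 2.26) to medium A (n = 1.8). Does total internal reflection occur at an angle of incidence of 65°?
θc = arcsin(n₂/n₁) = 52.79°; 65° > θc, so yes — total internal reflection.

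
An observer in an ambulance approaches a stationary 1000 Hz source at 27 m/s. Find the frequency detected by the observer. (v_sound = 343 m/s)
f_obs = f·(v + v_o)/v = 1079 Hz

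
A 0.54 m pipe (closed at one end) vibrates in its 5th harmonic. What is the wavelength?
λₙ = 4L/n = 0.432 m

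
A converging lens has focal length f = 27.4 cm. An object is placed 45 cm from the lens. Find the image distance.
1/di = 1/f − 1/do → di = 70.06 cm (real image)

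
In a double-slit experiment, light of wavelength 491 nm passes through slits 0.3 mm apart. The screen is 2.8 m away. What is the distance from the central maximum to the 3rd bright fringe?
y = mλL/d = 13.75 mm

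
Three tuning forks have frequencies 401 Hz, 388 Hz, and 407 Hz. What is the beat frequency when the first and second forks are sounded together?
13 Hz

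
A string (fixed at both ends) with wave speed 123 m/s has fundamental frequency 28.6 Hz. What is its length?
L = v/(2f₁) = 2.15 m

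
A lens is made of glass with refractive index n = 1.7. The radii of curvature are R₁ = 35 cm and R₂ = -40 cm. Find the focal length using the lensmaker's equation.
1/f = (n − 1)(1/R₁ − 1/R₂) → f = 26.67 cm (converging lens)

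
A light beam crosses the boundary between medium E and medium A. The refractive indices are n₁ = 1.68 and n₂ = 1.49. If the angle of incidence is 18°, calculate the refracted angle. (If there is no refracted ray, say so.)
sin θ₂ = (n₁/n₂)·sin θ₁ = 0.3484 → θ₂ = 20.39°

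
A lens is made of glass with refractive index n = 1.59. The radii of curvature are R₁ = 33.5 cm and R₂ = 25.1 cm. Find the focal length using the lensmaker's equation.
1/f = (n − 1)(1/R₁ − 1/R₂) → f = -169.7 cm (diverging lens)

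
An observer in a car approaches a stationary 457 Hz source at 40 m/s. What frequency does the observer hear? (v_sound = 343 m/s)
f_obs = f·(v + v_o)/v = 510.3 Hz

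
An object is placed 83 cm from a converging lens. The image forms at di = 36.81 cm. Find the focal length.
1/f = 1/do + 1/di → f = 25.5 cm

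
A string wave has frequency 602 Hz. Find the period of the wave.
T = 1/f = 0.001661 s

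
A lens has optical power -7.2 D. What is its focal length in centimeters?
f = 1/P = -13.89 cm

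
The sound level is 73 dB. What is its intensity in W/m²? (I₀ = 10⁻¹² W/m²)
I = I₀·10^(β/10) = 2.00 × 10⁻⁵ W/m²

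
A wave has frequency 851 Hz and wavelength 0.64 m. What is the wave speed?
v = fλ = 544.6 m/s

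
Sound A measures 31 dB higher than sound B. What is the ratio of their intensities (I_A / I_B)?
I_A/I_B = 10^(Δβ/10) = 1259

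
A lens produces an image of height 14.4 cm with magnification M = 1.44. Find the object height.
ho = |hi|/|M| = 10 cm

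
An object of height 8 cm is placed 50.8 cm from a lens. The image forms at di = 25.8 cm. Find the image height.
hi = (-di/do) × ho = -4.063 cm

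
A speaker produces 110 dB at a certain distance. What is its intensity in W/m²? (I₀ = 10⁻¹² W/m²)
I = I₀·10^(β/10) = 1.00 × 10⁻¹ W/m²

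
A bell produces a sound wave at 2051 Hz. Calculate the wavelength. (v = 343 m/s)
λ = v/f = 0.1672 m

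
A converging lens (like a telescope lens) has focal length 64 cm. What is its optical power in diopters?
P = 1/f = 1.562 D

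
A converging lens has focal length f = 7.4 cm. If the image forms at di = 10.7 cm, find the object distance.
1/do = 1/f − 1/di → do = 23.99 cm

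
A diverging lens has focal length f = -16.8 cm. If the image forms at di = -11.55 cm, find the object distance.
1/do = 1/f − 1/di → do = 36.96 cm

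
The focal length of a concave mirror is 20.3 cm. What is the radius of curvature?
R = 2|f| = 40.6 cm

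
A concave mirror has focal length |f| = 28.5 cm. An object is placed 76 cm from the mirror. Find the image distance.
f = +28.5 cm (concave); 1/di = 1/f − 1/do → di = 45.6 cm (real image, in front of mirror)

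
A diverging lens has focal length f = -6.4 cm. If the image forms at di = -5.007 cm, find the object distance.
1/do = 1/f − 1/di → do = 23 cm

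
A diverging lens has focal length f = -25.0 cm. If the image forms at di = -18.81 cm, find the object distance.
1/do = 1/f − 1/di → do = 75.97 cm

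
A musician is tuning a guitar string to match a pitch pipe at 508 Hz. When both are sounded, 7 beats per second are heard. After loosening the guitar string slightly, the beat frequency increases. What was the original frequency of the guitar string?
501 Hz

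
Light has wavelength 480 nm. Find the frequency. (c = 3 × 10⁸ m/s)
f = c/λ = 6.250 × 10¹⁴ Hz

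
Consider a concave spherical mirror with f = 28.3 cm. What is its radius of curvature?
R = 2|f| = 56.6 cm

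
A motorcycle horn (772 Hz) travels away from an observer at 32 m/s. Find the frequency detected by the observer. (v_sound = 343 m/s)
f_obs = f·v/(v + v_s) = 706.1 Hz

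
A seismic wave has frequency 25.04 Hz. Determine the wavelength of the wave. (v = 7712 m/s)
λ = v/f = 308 m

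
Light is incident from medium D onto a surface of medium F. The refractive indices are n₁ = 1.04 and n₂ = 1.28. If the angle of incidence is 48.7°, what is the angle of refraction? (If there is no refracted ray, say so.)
sin θ₂ = (n₁/n₂)·sin θ₁ = 0.6104 → θ₂ = 37.62°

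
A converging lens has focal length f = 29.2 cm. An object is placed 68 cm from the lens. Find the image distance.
1/di = 1/f − 1/do → di = 51.18 cm (real image)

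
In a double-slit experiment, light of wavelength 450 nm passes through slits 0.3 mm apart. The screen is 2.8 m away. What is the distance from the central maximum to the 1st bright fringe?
y = mλL/d = 4.2 mm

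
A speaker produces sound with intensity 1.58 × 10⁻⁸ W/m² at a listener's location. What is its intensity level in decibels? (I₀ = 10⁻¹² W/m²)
β = 10·log₁₀(I/I₀) = 41.99 dB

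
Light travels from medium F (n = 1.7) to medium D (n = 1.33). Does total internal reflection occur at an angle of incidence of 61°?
θc = arcsin(n₂/n₁) = 51.48°; 61° > θc, so yes — total internal reflection.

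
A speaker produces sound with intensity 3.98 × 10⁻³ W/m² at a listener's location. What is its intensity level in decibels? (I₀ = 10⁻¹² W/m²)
β = 10·log₁₀(I/I₀) = 96 dB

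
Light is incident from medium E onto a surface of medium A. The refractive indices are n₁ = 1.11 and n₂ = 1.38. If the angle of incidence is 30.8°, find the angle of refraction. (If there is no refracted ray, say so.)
sin θ₂ = (n₁/n₂)·sin θ₁ = 0.4119 → θ₂ = 24.32°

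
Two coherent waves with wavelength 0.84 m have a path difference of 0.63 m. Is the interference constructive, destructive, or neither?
neither (partial) — path difference = 0.75λ, neither a whole number of wavelengths nor an odd multiple of λ/2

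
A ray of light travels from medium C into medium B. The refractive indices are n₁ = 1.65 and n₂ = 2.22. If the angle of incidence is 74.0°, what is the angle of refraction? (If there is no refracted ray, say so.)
sin θ₂ = (n₁/n₂)·sin θ₁ = 0.7145 → θ₂ = 45.6°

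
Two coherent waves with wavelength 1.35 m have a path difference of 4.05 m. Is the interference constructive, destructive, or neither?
constructive — path difference = 3λ, a whole number of wavelengths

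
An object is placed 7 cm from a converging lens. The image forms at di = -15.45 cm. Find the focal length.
1/f = 1/do + 1/di → f = 12.8 cm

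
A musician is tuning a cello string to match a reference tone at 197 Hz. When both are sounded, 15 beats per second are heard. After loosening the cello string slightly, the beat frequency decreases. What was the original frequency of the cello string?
212 Hz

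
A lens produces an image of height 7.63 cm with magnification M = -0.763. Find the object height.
ho = |hi|/|M| = 10 cm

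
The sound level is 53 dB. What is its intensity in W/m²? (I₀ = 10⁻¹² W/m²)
I = I₀·10^(β/10) = 2.00 × 10⁻⁷ W/m²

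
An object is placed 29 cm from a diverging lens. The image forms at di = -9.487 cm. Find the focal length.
1/f = 1/do + 1/di → f = -14.1 cm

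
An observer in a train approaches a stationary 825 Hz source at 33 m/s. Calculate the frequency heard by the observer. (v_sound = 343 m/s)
f_obs = f·(v + v_o)/v = 904.4 Hz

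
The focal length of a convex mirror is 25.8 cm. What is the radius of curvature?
R = 2|f| = 51.6 cm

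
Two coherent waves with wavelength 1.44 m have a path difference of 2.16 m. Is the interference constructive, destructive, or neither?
destructive — path difference = 1.5λ, an odd multiple of λ/2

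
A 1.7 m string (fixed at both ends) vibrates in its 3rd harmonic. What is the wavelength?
λₙ = 2L/n = 1.133 m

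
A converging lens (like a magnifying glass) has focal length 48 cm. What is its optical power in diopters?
P = 1/f = 2.083 D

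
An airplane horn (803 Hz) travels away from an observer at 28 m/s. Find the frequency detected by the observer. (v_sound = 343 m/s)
f_obs = f·v/(v + v_s) = 742.4 Hz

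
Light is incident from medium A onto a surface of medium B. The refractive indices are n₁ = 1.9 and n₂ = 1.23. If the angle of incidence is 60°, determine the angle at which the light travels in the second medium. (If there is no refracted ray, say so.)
sin θ₂ = (n₁/n₂)·sin θ₁ = 1.338 > 1, so there is no refracted ray — the light undergoes total internal reflection.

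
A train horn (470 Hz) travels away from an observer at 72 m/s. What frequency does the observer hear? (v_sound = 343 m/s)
f_obs = f·v/(v + v_s) = 388.5 Hz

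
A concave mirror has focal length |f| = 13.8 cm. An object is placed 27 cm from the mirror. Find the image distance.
f = +13.8 cm (concave); 1/di = 1/f − 1/do → di = 28.23 cm (real image, in front of mirror)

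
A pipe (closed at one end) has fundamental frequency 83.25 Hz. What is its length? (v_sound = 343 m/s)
L = v/(4f₁) = 1.03 m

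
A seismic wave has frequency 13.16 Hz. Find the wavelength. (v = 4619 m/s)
λ = v/f = 351 m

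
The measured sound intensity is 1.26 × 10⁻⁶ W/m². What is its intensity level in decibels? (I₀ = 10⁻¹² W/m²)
β = 10·log₁₀(I/I₀) = 61 dB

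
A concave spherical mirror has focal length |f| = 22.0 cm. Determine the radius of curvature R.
R = 2|f| = 44 cm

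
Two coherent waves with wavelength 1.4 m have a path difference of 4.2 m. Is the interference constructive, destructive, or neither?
constructive — path difference = 3λ, a whole number of wavelengths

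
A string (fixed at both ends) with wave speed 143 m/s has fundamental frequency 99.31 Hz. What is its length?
L = v/(2f₁) = 0.72 m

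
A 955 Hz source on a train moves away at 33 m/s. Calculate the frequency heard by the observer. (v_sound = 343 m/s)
f_obs = f·v/(v + v_s) = 871.2 Hz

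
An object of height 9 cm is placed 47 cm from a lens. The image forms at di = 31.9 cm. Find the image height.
hi = (-di/do) × ho = -6.109 cm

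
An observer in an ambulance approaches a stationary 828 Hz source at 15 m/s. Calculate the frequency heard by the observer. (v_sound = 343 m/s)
f_obs = f·(v + v_o)/v = 864.2 Hz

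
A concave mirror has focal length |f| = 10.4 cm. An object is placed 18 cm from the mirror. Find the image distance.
f = +10.4 cm (concave); 1/di = 1/f − 1/do → di = 24.63 cm (real image, in front of mirror)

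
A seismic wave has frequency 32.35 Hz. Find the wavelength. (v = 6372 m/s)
λ = v/f = 197 m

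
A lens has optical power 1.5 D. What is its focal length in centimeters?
f = 1/P = 66.67 cm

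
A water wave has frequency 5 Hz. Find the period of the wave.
T = 1/f = 0.2 s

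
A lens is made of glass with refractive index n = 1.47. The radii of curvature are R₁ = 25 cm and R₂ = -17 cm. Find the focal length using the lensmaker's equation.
1/f = (n − 1)(1/R₁ − 1/R₂) → f = 21.53 cm (converging lens)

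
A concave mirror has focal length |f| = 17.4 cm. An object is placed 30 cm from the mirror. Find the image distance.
f = +17.4 cm (concave); 1/di = 1/f − 1/do → di = 41.43 cm (real image, in front of mirror)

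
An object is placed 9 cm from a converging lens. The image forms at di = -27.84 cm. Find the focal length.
1/f = 1/do + 1/di → f = 13.3 cm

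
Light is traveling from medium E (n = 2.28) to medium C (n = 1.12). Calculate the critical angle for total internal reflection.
θc = arcsin(n₂/n₁) = 29.42°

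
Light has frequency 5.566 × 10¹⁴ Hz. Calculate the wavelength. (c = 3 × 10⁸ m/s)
λ = c/f = 539 nm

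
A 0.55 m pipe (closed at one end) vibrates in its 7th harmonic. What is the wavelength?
λₙ = 4L/n = 0.3143 m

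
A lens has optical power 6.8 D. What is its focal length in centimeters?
f = 1/P = 14.71 cm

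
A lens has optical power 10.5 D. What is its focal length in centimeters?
f = 1/P = 9.524 cm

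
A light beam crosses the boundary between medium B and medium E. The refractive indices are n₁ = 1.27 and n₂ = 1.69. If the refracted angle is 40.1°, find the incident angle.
sin θ₁ = (n₂/n₁)·sin θ₂ → θ₁ = 59°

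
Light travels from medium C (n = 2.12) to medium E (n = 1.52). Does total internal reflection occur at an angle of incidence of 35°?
θc = arcsin(n₂/n₁) = 45.81°; 35° < θc, so no — the ray refracts.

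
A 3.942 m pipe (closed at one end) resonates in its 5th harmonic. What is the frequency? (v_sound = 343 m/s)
fₙ = nv/(4L) = 108.8 Hz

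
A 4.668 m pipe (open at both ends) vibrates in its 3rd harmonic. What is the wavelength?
λₙ = 2L/n = 3.112 m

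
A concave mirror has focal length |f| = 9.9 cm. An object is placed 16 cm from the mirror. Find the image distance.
f = +9.9 cm (concave); 1/di = 1/f − 1/do → di = 25.97 cm (real image, in front of mirror)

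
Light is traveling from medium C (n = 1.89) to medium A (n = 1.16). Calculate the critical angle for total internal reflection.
θc = arcsin(n₂/n₁) = 37.86°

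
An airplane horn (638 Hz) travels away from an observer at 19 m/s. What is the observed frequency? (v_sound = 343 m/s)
f_obs = f·v/(v + v_s) = 604.5 Hz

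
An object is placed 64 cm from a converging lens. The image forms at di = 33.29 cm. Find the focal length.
1/f = 1/do + 1/di → f = 21.9 cm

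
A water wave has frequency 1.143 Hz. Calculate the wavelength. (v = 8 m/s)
λ = v/f = 6.999 m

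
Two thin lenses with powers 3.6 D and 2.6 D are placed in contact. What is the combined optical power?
P_total = P₁ + P₂ = 6.2 D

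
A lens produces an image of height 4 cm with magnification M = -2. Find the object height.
ho = |hi|/|M| = 2 cm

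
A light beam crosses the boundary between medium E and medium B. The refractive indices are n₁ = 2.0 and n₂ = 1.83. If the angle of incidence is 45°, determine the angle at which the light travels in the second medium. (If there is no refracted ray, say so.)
sin θ₂ = (n₁/n₂)·sin θ₁ = 0.7728 → θ₂ = 50.61°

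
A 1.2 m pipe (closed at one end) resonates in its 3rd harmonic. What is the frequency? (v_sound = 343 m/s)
fₙ = nv/(4L) = 214.4 Hz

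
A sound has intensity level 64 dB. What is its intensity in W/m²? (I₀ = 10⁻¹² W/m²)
I = I₀·10^(β/10) = 2.51 × 10⁻⁶ W/m²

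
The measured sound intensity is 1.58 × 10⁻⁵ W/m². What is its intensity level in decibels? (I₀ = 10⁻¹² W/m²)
β = 10·log₁₀(I/I₀) = 71.99 dB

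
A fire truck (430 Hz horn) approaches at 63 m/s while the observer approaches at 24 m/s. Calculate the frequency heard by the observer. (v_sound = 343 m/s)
f_obs = f·(v + v_o)/(v − v_s) = 563.6 Hz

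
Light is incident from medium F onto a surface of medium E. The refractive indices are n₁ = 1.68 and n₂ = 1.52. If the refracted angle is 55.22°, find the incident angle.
sin θ₁ = (n₂/n₁)·sin θ₂ → θ₁ = 48°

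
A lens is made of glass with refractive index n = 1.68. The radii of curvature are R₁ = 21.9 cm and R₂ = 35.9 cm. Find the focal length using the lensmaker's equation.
1/f = (n − 1)(1/R₁ − 1/R₂) → f = 82.59 cm (converging lens)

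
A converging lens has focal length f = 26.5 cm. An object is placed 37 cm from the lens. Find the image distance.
1/di = 1/f − 1/do → di = 93.38 cm (real image)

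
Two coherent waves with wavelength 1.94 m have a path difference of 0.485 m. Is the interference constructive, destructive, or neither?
neither (partial) — path difference = 0.25λ, neither a whole number of wavelengths nor an odd multiple of λ/2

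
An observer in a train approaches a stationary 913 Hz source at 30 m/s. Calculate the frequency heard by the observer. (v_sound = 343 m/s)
f_obs = f·(v + v_o)/v = 992.9 Hz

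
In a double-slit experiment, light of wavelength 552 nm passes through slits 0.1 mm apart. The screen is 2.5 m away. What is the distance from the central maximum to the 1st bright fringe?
y = mλL/d = 13.8 mm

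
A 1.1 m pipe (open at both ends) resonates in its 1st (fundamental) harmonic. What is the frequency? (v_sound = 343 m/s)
fₙ = nv/(2L) = 155.9 Hz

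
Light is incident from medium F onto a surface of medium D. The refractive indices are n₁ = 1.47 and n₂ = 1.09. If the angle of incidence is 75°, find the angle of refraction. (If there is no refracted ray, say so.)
sin θ₂ = (n₁/n₂)·sin θ₁ = 1.303 > 1, so there is no refracted ray — the light undergoes total internal reflection.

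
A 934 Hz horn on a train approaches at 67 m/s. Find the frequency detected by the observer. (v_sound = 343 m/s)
f_obs = f·v/(v − v_s) = 1161 Hz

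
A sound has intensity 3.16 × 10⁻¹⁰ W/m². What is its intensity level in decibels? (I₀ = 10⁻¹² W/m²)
β = 10·log₁₀(I/I₀) = 25 dB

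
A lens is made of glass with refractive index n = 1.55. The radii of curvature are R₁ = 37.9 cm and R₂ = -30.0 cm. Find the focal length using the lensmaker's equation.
1/f = (n − 1)(1/R₁ − 1/R₂) → f = 30.45 cm (converging lens)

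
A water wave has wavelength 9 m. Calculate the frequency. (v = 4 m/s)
f = v/λ = 0.4444 Hz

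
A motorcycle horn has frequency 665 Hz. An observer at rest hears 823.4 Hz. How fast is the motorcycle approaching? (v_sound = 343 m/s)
v_s = v·(1 − f/f_obs) = 65.98 m/s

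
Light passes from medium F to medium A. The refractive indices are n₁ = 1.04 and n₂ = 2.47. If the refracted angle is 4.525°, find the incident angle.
sin θ₁ = (n₂/n₁)·sin θ₂ → θ₁ = 10.8°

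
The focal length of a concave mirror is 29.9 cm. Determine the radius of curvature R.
R = 2|f| = 59.8 cm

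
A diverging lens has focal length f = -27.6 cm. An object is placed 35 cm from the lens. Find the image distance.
1/di = 1/f − 1/do → di = -15.43 cm (virtual image)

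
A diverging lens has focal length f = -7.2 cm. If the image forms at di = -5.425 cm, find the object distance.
1/do = 1/f − 1/di → do = 22.01 cm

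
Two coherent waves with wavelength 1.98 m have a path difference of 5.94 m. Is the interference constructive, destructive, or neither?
constructive — path difference = 3λ, a whole number of wavelengths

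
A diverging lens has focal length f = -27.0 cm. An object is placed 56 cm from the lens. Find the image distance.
1/di = 1/f − 1/do → di = -18.22 cm (virtual image)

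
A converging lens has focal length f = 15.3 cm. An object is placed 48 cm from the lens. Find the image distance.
1/di = 1/f − 1/do → di = 22.46 cm (real image)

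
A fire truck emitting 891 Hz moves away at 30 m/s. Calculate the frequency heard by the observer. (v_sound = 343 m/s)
f_obs = f·v/(v + v_s) = 819.3 Hz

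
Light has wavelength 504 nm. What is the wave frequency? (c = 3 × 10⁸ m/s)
f = c/λ = 5.952 × 10¹⁴ Hz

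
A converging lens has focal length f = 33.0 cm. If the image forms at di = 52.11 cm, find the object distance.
1/do = 1/f − 1/di → do = 89.99 cm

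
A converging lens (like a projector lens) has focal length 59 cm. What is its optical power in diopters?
P = 1/f = 1.695 D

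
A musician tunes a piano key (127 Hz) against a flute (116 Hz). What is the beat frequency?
11 Hz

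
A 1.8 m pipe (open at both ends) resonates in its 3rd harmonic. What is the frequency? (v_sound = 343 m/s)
fₙ = nv/(2L) = 285.8 Hz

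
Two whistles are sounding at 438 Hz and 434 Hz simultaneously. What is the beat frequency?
4 Hz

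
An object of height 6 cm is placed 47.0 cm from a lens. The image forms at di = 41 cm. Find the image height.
hi = (-di/do) × ho = -5.234 cm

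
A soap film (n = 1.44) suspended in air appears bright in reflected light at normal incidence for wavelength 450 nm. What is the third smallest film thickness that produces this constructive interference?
2nt = (m − ½)λ with m = 3 → t = (m − ½)λ/(2n) = 390.6 nm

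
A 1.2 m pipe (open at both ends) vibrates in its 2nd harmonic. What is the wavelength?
λₙ = 2L/n = 1.2 m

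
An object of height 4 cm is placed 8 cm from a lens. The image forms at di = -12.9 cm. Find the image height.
hi = (-di/do) × ho = 6.45 cm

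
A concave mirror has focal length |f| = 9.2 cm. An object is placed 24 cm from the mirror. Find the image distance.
f = +9.2 cm (concave); 1/di = 1/f − 1/do → di = 14.92 cm (real image, in front of mirror)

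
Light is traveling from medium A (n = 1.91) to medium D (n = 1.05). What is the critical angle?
θc = arcsin(n₂/n₁) = 33.35°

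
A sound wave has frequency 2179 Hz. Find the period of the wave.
T = 1/f = 4.589 × 10⁻⁴ s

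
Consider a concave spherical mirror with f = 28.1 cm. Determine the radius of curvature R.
R = 2|f| = 56.2 cm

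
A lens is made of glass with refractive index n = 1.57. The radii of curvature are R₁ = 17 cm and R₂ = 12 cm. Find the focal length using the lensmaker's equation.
1/f = (n − 1)(1/R₁ − 1/R₂) → f = -71.58 cm (diverging lens)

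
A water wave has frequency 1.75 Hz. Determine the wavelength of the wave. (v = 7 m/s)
λ = v/f = 4 m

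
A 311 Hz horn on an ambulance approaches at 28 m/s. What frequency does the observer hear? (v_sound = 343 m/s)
f_obs = f·v/(v − v_s) = 338.6 Hz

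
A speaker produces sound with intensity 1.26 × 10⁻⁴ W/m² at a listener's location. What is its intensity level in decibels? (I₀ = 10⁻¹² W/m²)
β = 10·log₁₀(I/I₀) = 81 dB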